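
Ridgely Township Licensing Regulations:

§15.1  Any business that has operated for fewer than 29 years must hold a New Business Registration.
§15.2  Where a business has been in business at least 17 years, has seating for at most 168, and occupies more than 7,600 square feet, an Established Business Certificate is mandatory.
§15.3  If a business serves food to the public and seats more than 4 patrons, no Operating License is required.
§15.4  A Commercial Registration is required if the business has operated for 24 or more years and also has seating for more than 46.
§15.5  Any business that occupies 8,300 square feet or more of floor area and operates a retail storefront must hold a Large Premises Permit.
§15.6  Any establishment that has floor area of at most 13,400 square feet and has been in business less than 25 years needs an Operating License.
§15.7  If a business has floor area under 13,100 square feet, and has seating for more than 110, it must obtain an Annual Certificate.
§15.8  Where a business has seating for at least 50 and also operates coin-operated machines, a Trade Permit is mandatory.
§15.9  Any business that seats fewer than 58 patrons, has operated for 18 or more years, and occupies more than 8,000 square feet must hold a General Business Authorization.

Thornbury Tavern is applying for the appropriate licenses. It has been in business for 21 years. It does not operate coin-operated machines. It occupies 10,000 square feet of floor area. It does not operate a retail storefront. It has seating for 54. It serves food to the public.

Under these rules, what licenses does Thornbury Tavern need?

§15.1 years in business 21 < 29 → New Business Registration required.
§15.2 years in business 21 ≥ 17; seating 54 ≤ 168; floor area 10,000 square feet > 7,600 square feet → Established Business Certificate required.
§15.3 serves food to the public; seating 54 > 4 → exempt from Operating License.
§15.4 years in business 21 < 24; seating 54 > 46 → Commercial Registration not required.
§15.5 floor area 10,000 square feet ≥ 8,300 square feet; does not operate a retail storefront → Large Premises Permit not required.
§15.6 floor area 10,000 square feet ≤ 13,400 square feet; years in business 21 < 25 → Operating License required.
§15.7 floor area 10,000 square feet < 13,100 square feet; seating 54 ≤ 110 → Annual Certificate not required.
§15.8 seating 54 ≥ 50; does not operate coin-operated machines → Trade Permit not required.
§15.9 seating 54 < 58; years in business 21 ≥ 18; floor area 10,000 square feet > 8,000 square feet → General Business Authorization required.

Established Business Certificate, General Business Authorization, New Business Registration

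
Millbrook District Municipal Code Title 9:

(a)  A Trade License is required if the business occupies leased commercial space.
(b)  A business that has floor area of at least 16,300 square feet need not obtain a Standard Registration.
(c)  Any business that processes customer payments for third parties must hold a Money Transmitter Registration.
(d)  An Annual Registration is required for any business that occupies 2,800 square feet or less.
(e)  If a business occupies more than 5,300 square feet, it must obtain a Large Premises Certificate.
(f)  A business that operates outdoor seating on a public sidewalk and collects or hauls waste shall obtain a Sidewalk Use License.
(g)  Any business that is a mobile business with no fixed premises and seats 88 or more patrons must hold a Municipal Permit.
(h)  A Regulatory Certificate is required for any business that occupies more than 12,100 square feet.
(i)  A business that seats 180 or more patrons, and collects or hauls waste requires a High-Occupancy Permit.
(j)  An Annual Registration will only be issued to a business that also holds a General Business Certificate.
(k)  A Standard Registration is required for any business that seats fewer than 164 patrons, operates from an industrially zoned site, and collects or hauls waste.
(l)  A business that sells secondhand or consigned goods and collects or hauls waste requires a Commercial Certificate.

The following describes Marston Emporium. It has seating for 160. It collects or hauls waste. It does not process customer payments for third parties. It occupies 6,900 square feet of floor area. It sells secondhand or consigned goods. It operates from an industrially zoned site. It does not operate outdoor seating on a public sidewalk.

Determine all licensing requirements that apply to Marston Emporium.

(a) operates from an industrially zoned site (not: occupies leased commercial space) → Trade License not required.
(b) floor area 6,900 square feet < 16,300 square feet → Standard Registration exemption does not apply.
(c) does not process customer payments for third parties → Money Transmitter Registration not required.
(d) floor area 6,900 square feet > 2,800 square feet → Annual Registration not required.
(e) floor area 6,900 square feet > 5,300 square feet → Large Premises Certificate required.
(f) does not operate outdoor seating on a public sidewalk; collects or hauls waste → Sidewalk Use License not required.
(g) operates from an industrially zoned site (not: is a mobile business with no fixed premises); seating 160 ≥ 88 → Municipal Permit not required.
(h) floor area 6,900 square feet ≤ 12,100 square feet → Regulatory Certificate not required.
(i) seating 160 < 180; collects or hauls waste → High-Occupancy Permit not required.
(j) Annual Registration is not required → no effect.
(k) seating 160 < 164; operates from an industrially zoned site; collects or hauls waste → Standard Registration required.
(l) sells secondhand or consigned goods; collects or hauls waste → Commercial Certificate required.

Commercial Certificate, Large Premises Certificate, Standard Registration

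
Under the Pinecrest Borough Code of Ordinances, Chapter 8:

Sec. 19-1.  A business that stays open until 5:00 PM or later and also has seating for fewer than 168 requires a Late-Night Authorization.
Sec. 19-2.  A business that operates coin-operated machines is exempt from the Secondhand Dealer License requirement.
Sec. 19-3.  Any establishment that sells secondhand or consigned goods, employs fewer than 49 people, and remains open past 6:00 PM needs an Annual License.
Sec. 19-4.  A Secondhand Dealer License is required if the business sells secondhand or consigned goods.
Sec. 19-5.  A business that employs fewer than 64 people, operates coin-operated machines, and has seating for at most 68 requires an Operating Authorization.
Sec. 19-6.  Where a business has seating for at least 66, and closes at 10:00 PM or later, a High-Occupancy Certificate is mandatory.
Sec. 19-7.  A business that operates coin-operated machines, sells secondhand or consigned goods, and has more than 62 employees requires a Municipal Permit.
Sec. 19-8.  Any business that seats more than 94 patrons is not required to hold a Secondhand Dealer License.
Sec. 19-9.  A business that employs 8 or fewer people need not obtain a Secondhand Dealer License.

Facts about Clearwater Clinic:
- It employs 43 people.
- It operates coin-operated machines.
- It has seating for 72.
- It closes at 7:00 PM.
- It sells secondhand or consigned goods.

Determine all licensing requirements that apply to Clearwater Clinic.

Annual License, Late-Night Authorization

Sec. 19-1. closes 7:00 PM, after 5:00 PM; seating 72 < 168 → Late-Night Authorization required.
Sec. 19-2. operates coin-operated machines → exempt from Secondhand Dealer License.
Sec. 19-3. sells secondhand or consigned goods; employees 43 < 49; closes 7:00 PM, after 6:00 PM → Annual License required.
Sec. 19-4. sells secondhand or consigned goods → Secondhand Dealer License required.
Sec. 19-5. employees 43 < 64; operates coin-operated machines; seating 72 > 68 → Operating Authorization not required.
Sec. 19-6. seating 72 ≥ 66; closes 7:00 PM, at/before 10:00 PM → High-Occupancy Certificate not required.
Sec. 19-7. operates coin-operated machines; sells secondhand or consigned goods; employees 43 ≤ 62 → Municipal Permit not required.
Sec. 19-8. seating 72 ≤ 94 → Secondhand Dealer License exemption does not apply.
Sec. 19-9. employees 43 > 8 → Secondhand Dealer License exemption does not apply.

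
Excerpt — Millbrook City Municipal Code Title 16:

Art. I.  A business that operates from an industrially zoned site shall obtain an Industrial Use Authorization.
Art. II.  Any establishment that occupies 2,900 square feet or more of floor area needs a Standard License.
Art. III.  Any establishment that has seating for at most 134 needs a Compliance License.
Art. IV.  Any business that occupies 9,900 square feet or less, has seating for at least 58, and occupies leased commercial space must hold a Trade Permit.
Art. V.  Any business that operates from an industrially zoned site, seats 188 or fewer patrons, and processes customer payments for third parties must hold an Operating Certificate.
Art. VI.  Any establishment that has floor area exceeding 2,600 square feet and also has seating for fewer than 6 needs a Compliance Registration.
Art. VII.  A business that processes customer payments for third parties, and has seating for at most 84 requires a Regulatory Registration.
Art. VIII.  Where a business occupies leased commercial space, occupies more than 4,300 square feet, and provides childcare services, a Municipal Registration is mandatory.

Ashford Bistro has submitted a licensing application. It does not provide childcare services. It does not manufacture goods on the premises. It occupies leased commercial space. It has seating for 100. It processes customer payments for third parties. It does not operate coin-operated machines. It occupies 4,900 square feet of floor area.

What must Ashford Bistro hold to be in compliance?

Art. I. occupies leased commercial space (not: operates from an industrially zoned site) → Industrial Use Authorization not required.
Art. II. floor area 4,900 square feet ≥ 2,900 square feet → Standard License required.
Art. III. seating 100 ≤ 134 → Compliance License required.
Art. IV. floor area 4,900 square feet ≤ 9,900 square feet; seating 100 ≥ 58; occupies leased commercial space → Trade Permit required.
Art. V. occupies leased commercial space (not: operates from an industrially zoned site); seating 100 ≤ 188; processes customer payments for third parties → Operating Certificate not required.
Art. VI. floor area 4,900 square feet > 2,600 square feet; seating 100 ≥ 6 → Compliance Registration not required.
Art. VII. processes customer payments for third parties; seating 100 > 84 → Regulatory Registration not required.
Art. VIII. occupies leased commercial space; floor area 4,900 square feet > 4,300 square feet; does not provide childcare services → Municipal Registration not required.

Compliance License, Standard License, Trade Permit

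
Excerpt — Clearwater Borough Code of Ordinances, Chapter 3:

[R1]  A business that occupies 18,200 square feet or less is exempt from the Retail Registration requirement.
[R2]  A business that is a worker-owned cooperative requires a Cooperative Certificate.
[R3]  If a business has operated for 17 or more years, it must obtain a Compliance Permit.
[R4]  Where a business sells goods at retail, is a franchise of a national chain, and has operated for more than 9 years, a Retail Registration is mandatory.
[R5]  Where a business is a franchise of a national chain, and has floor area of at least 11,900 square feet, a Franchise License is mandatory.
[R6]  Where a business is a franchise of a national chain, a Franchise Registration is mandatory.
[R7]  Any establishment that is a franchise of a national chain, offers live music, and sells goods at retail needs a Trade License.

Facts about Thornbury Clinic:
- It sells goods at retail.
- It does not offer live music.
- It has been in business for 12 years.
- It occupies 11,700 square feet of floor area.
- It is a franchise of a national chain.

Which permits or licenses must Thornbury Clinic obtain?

Franchise Registration

[R1] floor area 11,700 square feet ≤ 18,200 square feet → exempt from Retail Registration.
[R2] is a franchise of a national chain (not: is a worker-owned cooperative) → Cooperative Certificate not required.
[R3] years in business 12 < 17 → Compliance Permit not required.
[R4] sells goods at retail; is a franchise of a national chain; years in business 12 > 9 → Retail Registration required.
[R5] is a franchise of a national chain; floor area 11,700 square feet < 11,900 square feet → Franchise License not required.
[R6] is a franchise of a national chain → Franchise Registration required.
[R7] is a franchise of a national chain; does not offer live music; sells goods at retail → Trade License not required.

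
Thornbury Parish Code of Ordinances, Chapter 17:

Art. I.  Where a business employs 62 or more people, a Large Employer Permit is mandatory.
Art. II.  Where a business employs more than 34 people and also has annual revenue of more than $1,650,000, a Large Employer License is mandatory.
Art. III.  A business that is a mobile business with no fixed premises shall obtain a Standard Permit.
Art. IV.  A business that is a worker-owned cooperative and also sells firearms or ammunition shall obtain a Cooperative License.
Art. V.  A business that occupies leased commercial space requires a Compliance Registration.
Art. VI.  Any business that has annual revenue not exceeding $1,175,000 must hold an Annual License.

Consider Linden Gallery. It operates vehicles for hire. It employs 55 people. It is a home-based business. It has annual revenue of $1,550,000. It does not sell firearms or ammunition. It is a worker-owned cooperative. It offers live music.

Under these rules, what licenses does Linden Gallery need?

None

Art. I. employees 55 < 62 → Large Employer Permit not required.
Art. II. employees 55 > 34; revenue $1,550,000 ≤ $1,650,000 → Large Employer License not required.
Art. III. is a home-based business (not: is a mobile business with no fixed premises) → Standard Permit not required.
Art. IV. is a worker-owned cooperative; does not sell firearms or ammunition → Cooperative License not required.
Art. V. is a home-based business (not: occupies leased commercial space) → Compliance Registration not required.
Art. VI. revenue $1,550,000 > $1,175,000 → Annual License not required.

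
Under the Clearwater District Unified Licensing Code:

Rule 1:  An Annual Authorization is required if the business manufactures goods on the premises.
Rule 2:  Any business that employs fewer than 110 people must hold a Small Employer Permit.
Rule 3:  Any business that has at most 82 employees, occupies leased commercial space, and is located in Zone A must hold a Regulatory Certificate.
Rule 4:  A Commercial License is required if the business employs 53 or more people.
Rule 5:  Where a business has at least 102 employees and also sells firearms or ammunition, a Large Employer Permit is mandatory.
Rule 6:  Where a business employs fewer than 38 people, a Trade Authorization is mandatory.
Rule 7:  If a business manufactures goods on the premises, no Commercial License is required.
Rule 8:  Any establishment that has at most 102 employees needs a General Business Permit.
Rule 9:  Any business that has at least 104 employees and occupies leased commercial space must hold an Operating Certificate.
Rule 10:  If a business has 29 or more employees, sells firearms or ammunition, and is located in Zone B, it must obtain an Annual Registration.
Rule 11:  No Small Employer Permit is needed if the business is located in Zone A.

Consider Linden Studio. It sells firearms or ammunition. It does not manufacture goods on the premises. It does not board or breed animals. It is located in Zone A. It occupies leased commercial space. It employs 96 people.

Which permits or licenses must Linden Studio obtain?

Rule 1: does not manufacture goods on the premises → Annual Authorization not required.
Rule 2: employees 96 < 110 → Small Employer Permit required.
Rule 3: employees 96 > 82; occupies leased commercial space; is located in Zone A → Regulatory Certificate not required.
Rule 4: employees 96 ≥ 53 → Commercial License required.
Rule 5: employees 96 < 102; sells firearms or ammunition → Large Employer Permit not required.
Rule 6: employees 96 ≥ 38 → Trade Authorization not required.
Rule 7: does not manufacture goods on the premises → Commercial License exemption does not apply.
Rule 8: employees 96 ≤ 102 → General Business Permit required.
Rule 9: employees 96 < 104; occupies leased commercial space → Operating Certificate not required.
Rule 10: employees 96 ≥ 29; sells firearms or ammunition; is located in Zone A (not: is located in Zone B) → Annual Registration not required.
Rule 11: is located in Zone A → exempt from Small Employer Permit.

Commercial License, General Business Permit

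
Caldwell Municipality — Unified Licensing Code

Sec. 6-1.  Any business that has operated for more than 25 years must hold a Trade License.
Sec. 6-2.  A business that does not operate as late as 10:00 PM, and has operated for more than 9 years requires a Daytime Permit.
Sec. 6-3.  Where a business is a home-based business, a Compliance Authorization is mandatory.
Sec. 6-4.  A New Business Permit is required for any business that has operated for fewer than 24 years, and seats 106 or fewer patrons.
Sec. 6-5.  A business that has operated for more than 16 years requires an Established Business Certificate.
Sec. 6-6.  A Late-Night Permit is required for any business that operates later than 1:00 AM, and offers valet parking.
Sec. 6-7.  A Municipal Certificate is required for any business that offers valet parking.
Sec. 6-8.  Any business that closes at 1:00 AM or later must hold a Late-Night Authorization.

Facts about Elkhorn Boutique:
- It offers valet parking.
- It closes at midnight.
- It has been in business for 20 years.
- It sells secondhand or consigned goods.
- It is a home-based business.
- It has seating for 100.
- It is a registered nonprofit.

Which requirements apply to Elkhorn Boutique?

Compliance Authorization, Established Business Certificate, Municipal Certificate, New Business Permit

Sec. 6-1. years in business 20 ≤ 25 → Trade License not required.
Sec. 6-2. closes midnight, after 10:00 PM; years in business 20 > 9 → Daytime Permit not required.
Sec. 6-3. is a home-based business → Compliance Authorization required.
Sec. 6-4. years in business 20 < 24; seating 100 ≤ 106 → New Business Permit required.
Sec. 6-5. years in business 20 > 16 → Established Business Certificate required.
Sec. 6-6. closes midnight, at/before 1:00 AM; offers valet parking → Late-Night Permit not required.
Sec. 6-7. offers valet parking → Municipal Certificate required.
Sec. 6-8. closes midnight, at/before 1:00 AM → Late-Night Authorization not required.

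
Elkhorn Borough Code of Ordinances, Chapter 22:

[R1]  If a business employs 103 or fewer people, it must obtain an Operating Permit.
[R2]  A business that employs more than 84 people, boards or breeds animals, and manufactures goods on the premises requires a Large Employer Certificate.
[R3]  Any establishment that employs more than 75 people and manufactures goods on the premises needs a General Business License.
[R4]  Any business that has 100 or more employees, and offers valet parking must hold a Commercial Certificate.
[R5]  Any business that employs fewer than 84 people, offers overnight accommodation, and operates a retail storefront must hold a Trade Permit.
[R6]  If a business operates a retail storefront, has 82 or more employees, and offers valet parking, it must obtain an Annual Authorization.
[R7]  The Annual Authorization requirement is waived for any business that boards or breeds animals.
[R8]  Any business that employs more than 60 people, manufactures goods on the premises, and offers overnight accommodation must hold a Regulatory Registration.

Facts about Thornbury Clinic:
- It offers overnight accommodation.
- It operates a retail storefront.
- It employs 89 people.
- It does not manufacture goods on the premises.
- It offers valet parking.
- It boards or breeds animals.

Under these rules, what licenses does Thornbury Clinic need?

[R1] employees 89 ≤ 103 → Operating Permit required.
[R2] employees 89 > 84; boards or breeds animals; does not manufacture goods on the premises → Large Employer Certificate not required.
[R3] employees 89 > 75; does not manufacture goods on the premises → General Business License not required.
[R4] employees 89 < 100; offers valet parking → Commercial Certificate not required.
[R5] employees 89 ≥ 84; offers overnight accommodation; operates a retail storefront → Trade Permit not required.
[R6] operates a retail storefront; employees 89 ≥ 82; offers valet parking → Annual Authorization required.
[R7] boards or breeds animals → exempt from Annual Authorization.
[R8] employees 89 > 60; does not manufacture goods on the premises; offers overnight accommodation → Regulatory Registration not required.

Operating Permit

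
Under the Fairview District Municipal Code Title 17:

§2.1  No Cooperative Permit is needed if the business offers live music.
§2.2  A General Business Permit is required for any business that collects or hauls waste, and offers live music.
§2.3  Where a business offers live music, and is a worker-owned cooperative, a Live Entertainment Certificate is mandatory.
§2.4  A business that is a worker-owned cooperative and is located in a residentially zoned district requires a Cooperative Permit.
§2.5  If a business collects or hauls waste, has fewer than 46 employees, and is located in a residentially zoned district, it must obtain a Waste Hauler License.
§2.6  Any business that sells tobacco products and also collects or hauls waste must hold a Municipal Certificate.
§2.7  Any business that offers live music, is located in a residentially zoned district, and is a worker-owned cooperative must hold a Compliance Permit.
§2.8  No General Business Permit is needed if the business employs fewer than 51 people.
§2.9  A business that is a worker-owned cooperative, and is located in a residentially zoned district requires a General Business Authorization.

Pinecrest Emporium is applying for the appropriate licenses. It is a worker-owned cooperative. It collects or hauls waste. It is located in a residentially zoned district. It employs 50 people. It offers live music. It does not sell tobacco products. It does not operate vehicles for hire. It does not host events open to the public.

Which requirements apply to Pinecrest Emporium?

§2.1 offers live music → exempt from Cooperative Permit.
§2.2 collects or hauls waste; offers live music → General Business Permit required.
§2.3 offers live music; is a worker-owned cooperative → Live Entertainment Certificate required.
§2.4 is a worker-owned cooperative; is located in a residentially zoned district → Cooperative Permit required.
§2.5 collects or hauls waste; employees 50 ≥ 46; is located in a residentially zoned district → Waste Hauler License not required.
§2.6 does not sell tobacco products; collects or hauls waste → Municipal Certificate not required.
§2.7 offers live music; is located in a residentially zoned district; is a worker-owned cooperative → Compliance Permit required.
§2.8 employees 50 < 51 → exempt from General Business Permit.
§2.9 is a worker-owned cooperative; is located in a residentially zoned district → General Business Authorization required.

Compliance Permit, General Business Authorization, Live Entertainment Certificate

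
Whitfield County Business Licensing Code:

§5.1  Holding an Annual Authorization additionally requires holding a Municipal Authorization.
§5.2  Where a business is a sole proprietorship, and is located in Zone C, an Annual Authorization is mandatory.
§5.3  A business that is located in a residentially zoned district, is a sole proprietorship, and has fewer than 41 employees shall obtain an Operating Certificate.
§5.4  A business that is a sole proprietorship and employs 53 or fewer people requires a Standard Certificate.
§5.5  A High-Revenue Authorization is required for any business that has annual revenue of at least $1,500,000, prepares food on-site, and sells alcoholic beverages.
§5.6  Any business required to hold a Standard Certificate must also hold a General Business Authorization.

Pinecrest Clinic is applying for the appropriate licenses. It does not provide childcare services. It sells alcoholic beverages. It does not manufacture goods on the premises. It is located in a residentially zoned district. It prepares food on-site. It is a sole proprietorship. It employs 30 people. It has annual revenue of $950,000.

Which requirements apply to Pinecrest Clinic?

General Business Authorization, Operating Certificate, Standard Certificate

§5.1 Annual Authorization is not required → no effect.
§5.2 is a sole proprietorship; is located in a residentially zoned district (not: is located in Zone C) → Annual Authorization not required.
§5.3 is located in a residentially zoned district; is a sole proprietorship; employees 30 < 41 → Operating Certificate required.
§5.4 is a sole proprietorship; employees 30 ≤ 53 → Standard Certificate required.
§5.5 revenue $950,000 < $1,500,000; prepares food on-site; sells alcoholic beverages → High-Revenue Authorization not required.
§5.6 Standard Certificate is required → General Business Authorization also required.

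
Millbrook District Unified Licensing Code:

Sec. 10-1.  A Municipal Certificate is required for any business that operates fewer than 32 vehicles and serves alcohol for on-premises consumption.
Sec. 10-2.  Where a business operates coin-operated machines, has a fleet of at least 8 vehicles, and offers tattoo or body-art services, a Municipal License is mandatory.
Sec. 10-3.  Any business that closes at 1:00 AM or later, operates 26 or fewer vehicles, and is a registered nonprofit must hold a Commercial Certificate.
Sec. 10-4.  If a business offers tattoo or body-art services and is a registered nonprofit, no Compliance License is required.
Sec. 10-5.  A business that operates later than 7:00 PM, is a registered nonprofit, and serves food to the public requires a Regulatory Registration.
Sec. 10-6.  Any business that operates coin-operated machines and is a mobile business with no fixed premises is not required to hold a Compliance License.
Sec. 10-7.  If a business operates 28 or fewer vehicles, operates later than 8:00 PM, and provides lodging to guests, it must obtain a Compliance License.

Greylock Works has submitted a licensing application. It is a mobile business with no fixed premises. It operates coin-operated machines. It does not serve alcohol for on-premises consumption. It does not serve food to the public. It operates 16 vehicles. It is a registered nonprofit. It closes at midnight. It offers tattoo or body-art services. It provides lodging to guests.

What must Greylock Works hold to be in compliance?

Municipal License

Sec. 10-1. vehicles 16 < 32; does not serve alcohol for on-premises consumption → Municipal Certificate not required.
Sec. 10-2. operates coin-operated machines; vehicles 16 ≥ 8; offers tattoo or body-art services → Municipal License required.
Sec. 10-3. closes midnight, at/before 1:00 AM; vehicles 16 ≤ 26; is a registered nonprofit → Commercial Certificate not required.
Sec. 10-4. offers tattoo or body-art services; is a registered nonprofit → exempt from Compliance License.
Sec. 10-5. closes midnight, after 7:00 PM; is a registered nonprofit; does not serve food to the public → Regulatory Registration not required.
Sec. 10-6. operates coin-operated machines; is a mobile business with no fixed premises → exempt from Compliance License.
Sec. 10-7. vehicles 16 ≤ 28; closes midnight, after 8:00 PM; provides lodging to guests → Compliance License required.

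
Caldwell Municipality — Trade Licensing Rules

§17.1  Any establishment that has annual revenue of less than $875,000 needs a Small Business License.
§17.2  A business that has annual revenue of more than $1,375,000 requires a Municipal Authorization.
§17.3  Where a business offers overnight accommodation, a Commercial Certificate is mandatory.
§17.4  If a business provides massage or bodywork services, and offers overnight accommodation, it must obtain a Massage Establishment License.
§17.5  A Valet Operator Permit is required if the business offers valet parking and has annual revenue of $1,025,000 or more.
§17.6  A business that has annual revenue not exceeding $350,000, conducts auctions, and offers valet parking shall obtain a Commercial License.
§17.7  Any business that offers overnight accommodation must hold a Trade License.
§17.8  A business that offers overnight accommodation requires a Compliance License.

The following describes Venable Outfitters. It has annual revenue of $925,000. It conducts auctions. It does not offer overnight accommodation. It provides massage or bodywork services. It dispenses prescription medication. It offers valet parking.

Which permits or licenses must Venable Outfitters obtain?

§17.1 revenue $925,000 ≥ $875,000 → Small Business License not required.
§17.2 revenue $925,000 ≤ $1,375,000 → Municipal Authorization not required.
§17.3 does not offer overnight accommodation → Commercial Certificate not required.
§17.4 provides massage or bodywork services; does not offer overnight accommodation → Massage Establishment License not required.
§17.5 offers valet parking; revenue $925,000 < $1,025,000 → Valet Operator Permit not required.
§17.6 revenue $925,000 > $350,000; conducts auctions; offers valet parking → Commercial License not required.
§17.7 does not offer overnight accommodation → Trade License not required.
§17.8 does not offer overnight accommodation → Compliance License not required.

None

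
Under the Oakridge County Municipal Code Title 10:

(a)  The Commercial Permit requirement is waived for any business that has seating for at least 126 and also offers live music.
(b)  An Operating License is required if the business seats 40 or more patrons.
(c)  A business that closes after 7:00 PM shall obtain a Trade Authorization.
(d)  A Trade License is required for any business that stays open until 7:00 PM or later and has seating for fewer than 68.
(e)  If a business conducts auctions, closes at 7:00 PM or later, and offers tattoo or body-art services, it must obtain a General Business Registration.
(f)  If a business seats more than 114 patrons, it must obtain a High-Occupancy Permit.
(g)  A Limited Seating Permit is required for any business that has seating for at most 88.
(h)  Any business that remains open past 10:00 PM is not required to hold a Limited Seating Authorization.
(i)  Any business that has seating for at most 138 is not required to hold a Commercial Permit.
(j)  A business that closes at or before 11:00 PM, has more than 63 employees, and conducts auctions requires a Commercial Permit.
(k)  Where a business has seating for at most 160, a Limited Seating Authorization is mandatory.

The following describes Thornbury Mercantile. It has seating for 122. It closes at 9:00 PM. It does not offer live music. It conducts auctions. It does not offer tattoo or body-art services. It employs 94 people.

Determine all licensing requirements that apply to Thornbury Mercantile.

(a) seating 122 < 126; does not offer live music → Commercial Permit exemption does not apply.
(b) seating 122 ≥ 40 → Operating License required.
(c) closes 9:00 PM, after 7:00 PM → Trade Authorization required.
(d) closes 9:00 PM, after 7:00 PM; seating 122 ≥ 68 → Trade License not required.
(e) conducts auctions; closes 9:00 PM, after 7:00 PM; does not offer tattoo or body-art services → General Business Registration not required.
(f) seating 122 > 114 → High-Occupancy Permit required.
(g) seating 122 > 88 → Limited Seating Permit not required.
(h) closes 9:00 PM, at/before 10:00 PM → Limited Seating Authorization exemption does not apply.
(i) seating 122 ≤ 138 → exempt from Commercial Permit.
(j) closes 9:00 PM, at/before 11:00 PM; employees 94 > 63; conducts auctions → Commercial Permit required.
(k) seating 122 ≤ 160 → Limited Seating Authorization required.

High-Occupancy Permit, Limited Seating Authorization, Operating License, Trade Authorization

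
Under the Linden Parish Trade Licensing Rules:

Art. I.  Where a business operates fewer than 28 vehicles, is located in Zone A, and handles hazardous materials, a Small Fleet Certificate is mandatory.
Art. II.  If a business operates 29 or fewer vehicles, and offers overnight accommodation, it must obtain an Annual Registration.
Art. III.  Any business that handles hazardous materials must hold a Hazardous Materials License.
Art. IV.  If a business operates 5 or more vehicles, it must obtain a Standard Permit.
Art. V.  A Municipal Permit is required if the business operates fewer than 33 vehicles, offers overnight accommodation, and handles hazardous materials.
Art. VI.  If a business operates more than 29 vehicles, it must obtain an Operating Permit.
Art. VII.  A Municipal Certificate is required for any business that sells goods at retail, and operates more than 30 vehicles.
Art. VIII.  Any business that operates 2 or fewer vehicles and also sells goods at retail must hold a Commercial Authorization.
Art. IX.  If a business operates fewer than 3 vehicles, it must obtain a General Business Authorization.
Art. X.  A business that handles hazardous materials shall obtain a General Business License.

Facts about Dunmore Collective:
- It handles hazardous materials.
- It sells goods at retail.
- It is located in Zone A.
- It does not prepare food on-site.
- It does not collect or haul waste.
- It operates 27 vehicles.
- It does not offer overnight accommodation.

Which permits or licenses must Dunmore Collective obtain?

Art. I. vehicles 27 < 28; is located in Zone A; handles hazardous materials → Small Fleet Certificate required.
Art. II. vehicles 27 ≤ 29; does not offer overnight accommodation → Annual Registration not required.
Art. III. handles hazardous materials → Hazardous Materials License required.
Art. IV. vehicles 27 ≥ 5 → Standard Permit required.
Art. V. vehicles 27 < 33; does not offer overnight accommodation; handles hazardous materials → Municipal Permit not required.
Art. VI. vehicles 27 ≤ 29 → Operating Permit not required.
Art. VII. sells goods at retail; vehicles 27 ≤ 30 → Municipal Certificate not required.
Art. VIII. vehicles 27 > 2; sells goods at retail → Commercial Authorization not required.
Art. IX. vehicles 27 ≥ 3 → General Business Authorization not required.
Art. X. handles hazardous materials → General Business License required.

General Business License, Hazardous Materials License, Small Fleet Certificate, Standard Permit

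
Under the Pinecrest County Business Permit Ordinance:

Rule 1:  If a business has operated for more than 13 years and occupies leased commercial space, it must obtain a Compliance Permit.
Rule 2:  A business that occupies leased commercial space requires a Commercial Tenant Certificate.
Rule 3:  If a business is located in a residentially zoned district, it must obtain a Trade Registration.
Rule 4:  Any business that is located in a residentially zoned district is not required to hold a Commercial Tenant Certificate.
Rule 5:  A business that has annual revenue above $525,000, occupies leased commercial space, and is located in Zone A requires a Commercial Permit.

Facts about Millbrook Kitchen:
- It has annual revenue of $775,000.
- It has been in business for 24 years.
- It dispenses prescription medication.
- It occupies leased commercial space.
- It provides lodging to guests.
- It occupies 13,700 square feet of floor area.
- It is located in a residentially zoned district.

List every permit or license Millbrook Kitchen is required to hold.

Rule 1: years in business 24 > 13; occupies leased commercial space → Compliance Permit required.
Rule 2: occupies leased commercial space → Commercial Tenant Certificate required.
Rule 3: is located in a residentially zoned district → Trade Registration required.
Rule 4: is located in a residentially zoned district → exempt from Commercial Tenant Certificate.
Rule 5: revenue $775,000 > $525,000; occupies leased commercial space; is located in a residentially zoned district (not: is located in Zone A) → Commercial Permit not required.

Compliance Permit, Trade Registration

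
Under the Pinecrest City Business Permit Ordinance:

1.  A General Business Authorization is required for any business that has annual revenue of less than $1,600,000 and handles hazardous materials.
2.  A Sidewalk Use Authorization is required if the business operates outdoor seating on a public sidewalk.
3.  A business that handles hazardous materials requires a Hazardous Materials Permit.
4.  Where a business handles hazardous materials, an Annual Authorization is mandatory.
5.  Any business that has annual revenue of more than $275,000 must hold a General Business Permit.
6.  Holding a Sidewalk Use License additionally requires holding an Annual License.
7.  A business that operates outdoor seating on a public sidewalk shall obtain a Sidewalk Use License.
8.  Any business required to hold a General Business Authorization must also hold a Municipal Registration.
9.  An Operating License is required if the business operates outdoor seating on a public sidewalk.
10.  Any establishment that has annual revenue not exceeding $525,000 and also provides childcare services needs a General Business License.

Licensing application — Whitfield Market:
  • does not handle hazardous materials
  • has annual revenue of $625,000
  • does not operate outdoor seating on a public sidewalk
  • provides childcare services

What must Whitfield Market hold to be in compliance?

General Business Permit

1. revenue $625,000 < $1,600,000; does not handle hazardous materials → General Business Authorization not required.
2. does not operate outdoor seating on a public sidewalk → Sidewalk Use Authorization not required.
3. does not handle hazardous materials → Hazardous Materials Permit not required.
4. does not handle hazardous materials → Annual Authorization not required.
5. revenue $625,000 > $275,000 → General Business Permit required.
6. Sidewalk Use License is not required → no effect.
7. does not operate outdoor seating on a public sidewalk → Sidewalk Use License not required.
8. General Business Authorization is not required → no effect.
9. does not operate outdoor seating on a public sidewalk → Operating License not required.
10. revenue $625,000 > $525,000; provides childcare services → General Business License not required.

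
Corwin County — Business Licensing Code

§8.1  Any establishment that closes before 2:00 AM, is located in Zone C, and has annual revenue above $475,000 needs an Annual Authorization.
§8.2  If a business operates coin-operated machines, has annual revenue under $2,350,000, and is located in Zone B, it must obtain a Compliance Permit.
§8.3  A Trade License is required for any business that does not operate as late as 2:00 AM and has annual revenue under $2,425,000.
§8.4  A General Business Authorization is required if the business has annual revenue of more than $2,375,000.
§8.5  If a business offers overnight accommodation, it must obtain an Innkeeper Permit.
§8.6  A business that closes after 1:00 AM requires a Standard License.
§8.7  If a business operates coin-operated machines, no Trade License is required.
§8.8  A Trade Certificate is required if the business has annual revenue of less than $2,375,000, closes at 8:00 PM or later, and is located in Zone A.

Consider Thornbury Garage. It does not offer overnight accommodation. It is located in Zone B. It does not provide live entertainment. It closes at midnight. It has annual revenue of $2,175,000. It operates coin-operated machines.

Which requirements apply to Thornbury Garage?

Compliance Permit

§8.1 closes midnight, at/before 2:00 AM; is located in Zone B (not: is located in Zone C); revenue $2,175,000 > $475,000 → Annual Authorization not required.
§8.2 operates coin-operated machines; revenue $2,175,000 < $2,350,000; is located in Zone B → Compliance Permit required.
§8.3 closes midnight, at/before 2:00 AM; revenue $2,175,000 < $2,425,000 → Trade License required.
§8.4 revenue $2,175,000 ≤ $2,375,000 → General Business Authorization not required.
§8.5 does not offer overnight accommodation → Innkeeper Permit not required.
§8.6 closes midnight, at/before 1:00 AM → Standard License not required.
§8.7 operates coin-operated machines → exempt from Trade License.
§8.8 revenue $2,175,000 < $2,375,000; closes midnight, after 8:00 PM; is located in Zone B (not: is located in Zone A) → Trade Certificate not required.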